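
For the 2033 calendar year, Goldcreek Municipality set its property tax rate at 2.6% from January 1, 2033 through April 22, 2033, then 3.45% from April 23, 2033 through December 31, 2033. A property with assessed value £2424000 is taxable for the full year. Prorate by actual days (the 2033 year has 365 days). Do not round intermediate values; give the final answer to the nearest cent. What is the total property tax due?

£77305.68

January 1 – April 22, 2033: 112 days at 2.6% → £2424000 × 2.6% × 112/365 = £19338.8712
April 23 – December 31, 2033: 253 days at 3.45% → £2424000 × 3.45% × 253/365 = £57966.8055
Total = £77305.6767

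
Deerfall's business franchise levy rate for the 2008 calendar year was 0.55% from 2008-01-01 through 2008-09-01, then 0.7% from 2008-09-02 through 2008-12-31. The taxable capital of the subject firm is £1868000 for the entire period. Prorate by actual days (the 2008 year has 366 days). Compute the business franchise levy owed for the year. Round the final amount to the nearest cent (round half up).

2008-01-01 to 2008-09-01: 245 days at 0.55% → £1868000 × 0.55% × 245/366 = £6877.4044
2008-09-02 to 2008-12-31: 121 days at 0.7% → £1868000 × 0.7% × 121/366 = £4322.9399
Total = £11200.3443

£11200.34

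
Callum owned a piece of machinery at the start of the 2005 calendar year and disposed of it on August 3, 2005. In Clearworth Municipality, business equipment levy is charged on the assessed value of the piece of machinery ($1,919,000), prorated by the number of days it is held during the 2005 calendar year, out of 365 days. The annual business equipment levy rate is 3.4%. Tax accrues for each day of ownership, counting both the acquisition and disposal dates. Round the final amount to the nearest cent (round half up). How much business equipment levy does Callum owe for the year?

Days held (January 1 – August 3, 2005): 215 out of 365
Tax = $1,919,000 × 3.4% × 215/365 = $38,432.5753

$38,432.58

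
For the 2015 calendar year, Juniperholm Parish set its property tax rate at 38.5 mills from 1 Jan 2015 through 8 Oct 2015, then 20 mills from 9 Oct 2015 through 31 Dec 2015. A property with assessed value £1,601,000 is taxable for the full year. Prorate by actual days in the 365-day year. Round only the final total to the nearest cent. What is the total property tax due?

£54,822.19

1 Jan – 8 Oct 2015: 281 days at 38.5 mills → £1,601,000 × 3.85% × 281/365 = £47,453.2014
9 Oct – 31 Dec 2015: 84 days at 20 mills → £1,601,000 × 2% × 84/365 = £7,368.9863
Total = £54,822.1877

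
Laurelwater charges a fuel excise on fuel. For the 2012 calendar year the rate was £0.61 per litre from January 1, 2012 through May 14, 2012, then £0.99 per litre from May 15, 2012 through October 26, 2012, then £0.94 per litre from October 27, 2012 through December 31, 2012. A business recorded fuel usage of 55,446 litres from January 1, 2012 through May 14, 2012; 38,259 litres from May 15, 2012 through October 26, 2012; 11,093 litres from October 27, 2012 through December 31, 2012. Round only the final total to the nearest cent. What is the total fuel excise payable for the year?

£82125.89

January 1 – May 14, 2012: 55,446 litres at £0.61/litre → £33822.06
May 15 – October 26, 2012: 38,259 litres at £0.99/litre → £37876.41
October 27 – December 31, 2012: 11,093 litres at £0.94/litre → £10427.42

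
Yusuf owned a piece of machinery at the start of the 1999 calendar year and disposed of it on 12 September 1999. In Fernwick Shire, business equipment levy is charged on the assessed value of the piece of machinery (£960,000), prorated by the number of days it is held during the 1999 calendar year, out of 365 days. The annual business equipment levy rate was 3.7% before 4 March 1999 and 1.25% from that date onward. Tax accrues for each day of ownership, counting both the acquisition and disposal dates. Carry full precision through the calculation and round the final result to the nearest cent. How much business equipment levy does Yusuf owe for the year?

£12,378.74

1 January – 3 March 1999: 62 days at 3.7% → £960,000 × 3.7% × 62/365 = £6,033.5342
4 March – 12 September 1999: 193 days at 1.25% → £960,000 × 1.25% × 193/365 = £6,345.2055
Total = £12,378.7397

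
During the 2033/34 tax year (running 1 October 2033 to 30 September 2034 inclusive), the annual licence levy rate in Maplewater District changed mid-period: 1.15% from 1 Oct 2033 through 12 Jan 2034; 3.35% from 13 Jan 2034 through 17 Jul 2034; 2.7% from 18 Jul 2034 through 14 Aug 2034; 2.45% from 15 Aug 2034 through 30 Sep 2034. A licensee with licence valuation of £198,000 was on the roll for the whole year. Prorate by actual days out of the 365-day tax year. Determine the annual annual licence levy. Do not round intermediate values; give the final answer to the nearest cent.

1 Oct 2033 – 12 Jan 2034: 104 days at 1.15% → £198,000 × 1.15% × 104/365 = £648.7890
13 Jan – 17 Jul 2034: 186 days at 3.35% → £198,000 × 3.35% × 186/365 = £3,380.1041
18 Jul – 14 Aug 2034: 28 days at 2.7% → £198,000 × 2.7% × 28/365 = £410.1041
15 Aug – 30 Sep 2034: 47 days at 2.45% → £198,000 × 2.45% × 47/365 = £624.6493
Total = £5,063.6466

£5,063.65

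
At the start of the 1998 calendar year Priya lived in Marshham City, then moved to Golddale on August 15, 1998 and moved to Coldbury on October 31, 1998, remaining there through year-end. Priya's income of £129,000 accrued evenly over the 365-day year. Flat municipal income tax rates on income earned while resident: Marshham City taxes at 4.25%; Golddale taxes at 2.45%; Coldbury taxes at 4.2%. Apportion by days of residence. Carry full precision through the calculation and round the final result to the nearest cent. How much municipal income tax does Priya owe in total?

Marshham City, January 1 – August 14, 1998: 226 days → £129,000 × 4.25% × 226/365 = £3,394.6438
Golddale, August 15 – October 30, 1998: 77 days → £129,000 × 2.45% × 77/365 = £666.7356
Coldbury, October 31 – December 31, 1998: 62 days → £129,000 × 4.2% × 62/365 = £920.3178
Total = £4,981.6973

£4,981.70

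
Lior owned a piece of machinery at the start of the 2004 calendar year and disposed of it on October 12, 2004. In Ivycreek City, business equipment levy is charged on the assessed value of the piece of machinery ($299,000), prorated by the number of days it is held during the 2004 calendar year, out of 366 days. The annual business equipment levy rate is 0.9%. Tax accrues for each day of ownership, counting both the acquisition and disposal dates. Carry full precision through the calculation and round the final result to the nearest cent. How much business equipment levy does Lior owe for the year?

Days held (January 1 – October 12, 2004): 286 out of 366
Tax = $299,000 × 0.9% × 286/366 = $2,102.8033

$2,102.80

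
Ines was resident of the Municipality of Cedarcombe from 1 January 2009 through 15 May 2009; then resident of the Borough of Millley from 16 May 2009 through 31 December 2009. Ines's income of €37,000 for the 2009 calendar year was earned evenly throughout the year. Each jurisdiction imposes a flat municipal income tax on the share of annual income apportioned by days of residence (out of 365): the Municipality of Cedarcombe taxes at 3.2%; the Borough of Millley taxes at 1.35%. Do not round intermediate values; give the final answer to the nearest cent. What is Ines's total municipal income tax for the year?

€752.67

The Municipality of Cedarcombe, 1 January – 15 May 2009: 135 days → €37,000 × 3.2% × 135/365 = €437.9178
The Borough of Millley, 16 May – 31 December 2009: 230 days → €37,000 × 1.35% × 230/365 = €314.7534
Total = €752.6712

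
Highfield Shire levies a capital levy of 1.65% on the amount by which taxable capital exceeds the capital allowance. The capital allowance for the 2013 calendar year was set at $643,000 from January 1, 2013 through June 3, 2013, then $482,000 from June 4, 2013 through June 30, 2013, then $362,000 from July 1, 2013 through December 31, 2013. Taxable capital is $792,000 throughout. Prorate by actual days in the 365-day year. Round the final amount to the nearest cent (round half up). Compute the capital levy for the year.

$4,992.31

January 1 – June 3, 2013: 154 days, exemption $643,000 → ($792,000 − $643,000) × 1.65% × 154/365 = $1,037.2849
June 4 – June 30, 2013: 27 days, exemption $482,000 → ($792,000 − $482,000) × 1.65% × 27/365 = $378.3699
July 1 – December 31, 2013: 184 days, exemption $362,000 → ($792,000 − $362,000) × 1.65% × 184/365 = $3,576.6575
Total = $4,992.3123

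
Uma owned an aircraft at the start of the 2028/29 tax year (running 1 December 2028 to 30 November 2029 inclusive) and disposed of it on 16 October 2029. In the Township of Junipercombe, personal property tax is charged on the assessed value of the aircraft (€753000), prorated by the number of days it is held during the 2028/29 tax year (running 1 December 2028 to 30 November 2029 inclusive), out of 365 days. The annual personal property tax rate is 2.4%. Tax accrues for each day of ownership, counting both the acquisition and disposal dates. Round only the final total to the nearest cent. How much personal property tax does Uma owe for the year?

Days held (1 December 2028 – 16 October 2029): 320 out of 365
Tax = €753000 × 2.4% × 320/365 = €15843.9452

€15843.95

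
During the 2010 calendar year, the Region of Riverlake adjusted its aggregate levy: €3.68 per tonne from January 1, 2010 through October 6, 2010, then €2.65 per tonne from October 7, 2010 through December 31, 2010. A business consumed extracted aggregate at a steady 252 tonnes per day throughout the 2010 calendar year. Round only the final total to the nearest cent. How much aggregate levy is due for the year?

€316,164.24

January 1 – October 6, 2010: 279 days × 252 tonnes/day = 70,308 tonnes at €3.68/tonne → €258,733.44
October 7 – December 31, 2010: 86 days × 252 tonnes/day = 21,672 tonnes at €2.65/tonne → €57,430.80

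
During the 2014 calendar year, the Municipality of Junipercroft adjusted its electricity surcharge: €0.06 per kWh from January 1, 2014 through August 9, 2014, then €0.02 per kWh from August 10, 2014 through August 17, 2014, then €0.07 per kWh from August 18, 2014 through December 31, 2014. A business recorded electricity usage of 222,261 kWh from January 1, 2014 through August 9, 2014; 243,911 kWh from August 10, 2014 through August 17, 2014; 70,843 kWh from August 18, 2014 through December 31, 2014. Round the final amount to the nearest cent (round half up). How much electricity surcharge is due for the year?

January 1 – August 9, 2014: 222,261 kWh at €0.06/kWh → €13,335.66
August 10 – August 17, 2014: 243,911 kWh at €0.02/kWh → €4,878.22
August 18 – December 31, 2014: 70,843 kWh at €0.07/kWh → €4,959.01

€23,172.89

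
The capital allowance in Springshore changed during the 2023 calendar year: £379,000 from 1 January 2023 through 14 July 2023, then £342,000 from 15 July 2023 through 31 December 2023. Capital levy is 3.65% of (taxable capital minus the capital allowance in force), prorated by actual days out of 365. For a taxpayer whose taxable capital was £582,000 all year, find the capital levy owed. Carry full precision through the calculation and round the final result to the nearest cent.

1 January – 14 July 2023: 195 days, exemption £379,000 → (£582,000 − £379,000) × 3.65% × 195/365 = £3,958.5000
15 July – 31 December 2023: 170 days, exemption £342,000 → (£582,000 − £342,000) × 3.65% × 170/365 = £4,080.0000
Total = £8,038.5000

£8,038.50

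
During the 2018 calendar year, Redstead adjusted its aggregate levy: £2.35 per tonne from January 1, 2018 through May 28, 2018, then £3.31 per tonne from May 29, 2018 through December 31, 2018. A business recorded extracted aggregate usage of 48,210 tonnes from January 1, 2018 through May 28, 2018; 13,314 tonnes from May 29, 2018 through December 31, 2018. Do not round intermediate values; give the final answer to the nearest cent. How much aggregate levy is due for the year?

£157,362.84

January 1 – May 28, 2018: 48,210 tonnes at £2.35/tonne → £113,293.50
May 29 – December 31, 2018: 13,314 tonnes at £3.31/tonne → £44,069.34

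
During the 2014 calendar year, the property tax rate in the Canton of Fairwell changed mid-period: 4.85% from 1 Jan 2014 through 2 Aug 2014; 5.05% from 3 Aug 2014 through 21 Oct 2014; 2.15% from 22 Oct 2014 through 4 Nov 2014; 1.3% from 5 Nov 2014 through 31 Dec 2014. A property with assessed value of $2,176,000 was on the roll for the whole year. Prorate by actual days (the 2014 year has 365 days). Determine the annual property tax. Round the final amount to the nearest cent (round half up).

1 Jan – 2 Aug 2014: 214 days at 4.85% → $2,176,000 × 4.85% × 214/365 = $61,875.9014
3 Aug – 21 Oct 2014: 80 days at 5.05% → $2,176,000 × 5.05% × 80/365 = $24,085.0411
22 Oct – 4 Nov 2014: 14 days at 2.15% → $2,176,000 × 2.15% × 14/365 = $1,794.4548
5 Nov – 31 Dec 2014: 57 days at 1.3% → $2,176,000 × 1.3% × 57/365 = $4,417.5781
Total = $92,172.9753

$92,172.98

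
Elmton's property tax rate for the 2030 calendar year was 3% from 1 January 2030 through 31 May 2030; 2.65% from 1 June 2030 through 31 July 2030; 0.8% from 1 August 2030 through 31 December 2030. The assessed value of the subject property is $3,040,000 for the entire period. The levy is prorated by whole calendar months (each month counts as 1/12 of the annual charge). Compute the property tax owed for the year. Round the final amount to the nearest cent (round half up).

$61,560.00

1 January – 31 May 2030: 5 months at 3% → $3,040,000 × 3% × 5/12 = $38,000.0000
1 June – 31 July 2030: 2 months at 2.65% → $3,040,000 × 2.65% × 2/12 = $13,426.6667
1 August – 31 December 2030: 5 months at 0.8% → $3,040,000 × 0.8% × 5/12 = $10,133.3333
Total = $61,560.0000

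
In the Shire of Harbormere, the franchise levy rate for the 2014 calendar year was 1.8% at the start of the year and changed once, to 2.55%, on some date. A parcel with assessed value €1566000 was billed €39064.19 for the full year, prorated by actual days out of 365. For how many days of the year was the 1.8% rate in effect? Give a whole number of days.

Let d = days at the first rate; then 365 − d days at the second rate.
€1566000 × [1.8%·d + 2.55%·(365−d)] / 365 = €39064.19
Solving gives d = 27, so the new rate took effect on 28 Jan 2014.

27 days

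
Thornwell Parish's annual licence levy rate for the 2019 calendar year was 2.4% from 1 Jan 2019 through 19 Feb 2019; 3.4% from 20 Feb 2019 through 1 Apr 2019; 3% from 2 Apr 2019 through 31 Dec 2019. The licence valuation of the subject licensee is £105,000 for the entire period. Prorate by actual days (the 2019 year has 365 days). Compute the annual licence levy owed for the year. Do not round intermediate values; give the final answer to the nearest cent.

£3,110.88

1 Jan – 19 Feb 2019: 50 days at 2.4% → £105,000 × 2.4% × 50/365 = £345.2055
20 Feb – 1 Apr 2019: 41 days at 3.4% → £105,000 × 3.4% × 41/365 = £401.0137
2 Apr – 31 Dec 2019: 274 days at 3% → £105,000 × 3% × 274/365 = £2,364.6575
Total = £3,110.8767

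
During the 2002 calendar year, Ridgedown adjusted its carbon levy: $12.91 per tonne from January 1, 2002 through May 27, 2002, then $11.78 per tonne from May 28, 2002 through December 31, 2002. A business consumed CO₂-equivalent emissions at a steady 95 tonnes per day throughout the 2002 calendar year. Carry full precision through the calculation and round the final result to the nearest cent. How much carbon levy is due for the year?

$424251.95

January 1 – May 27, 2002: 147 days × 95 tonnes/day = 13,965 tonnes at $12.91/tonne → $180288.15
May 28 – December 31, 2002: 218 days × 95 tonnes/day = 20,710 tonnes at $11.78/tonne → $243963.80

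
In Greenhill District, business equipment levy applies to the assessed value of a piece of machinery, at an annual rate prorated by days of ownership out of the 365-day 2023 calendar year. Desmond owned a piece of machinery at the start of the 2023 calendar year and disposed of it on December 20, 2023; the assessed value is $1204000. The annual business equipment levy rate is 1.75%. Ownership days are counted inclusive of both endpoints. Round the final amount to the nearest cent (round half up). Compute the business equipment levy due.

Days held (January 1 – December 20, 2023): 354 out of 365
Tax = $1204000 × 1.75% × 354/365 = $20435.0137

$20435.01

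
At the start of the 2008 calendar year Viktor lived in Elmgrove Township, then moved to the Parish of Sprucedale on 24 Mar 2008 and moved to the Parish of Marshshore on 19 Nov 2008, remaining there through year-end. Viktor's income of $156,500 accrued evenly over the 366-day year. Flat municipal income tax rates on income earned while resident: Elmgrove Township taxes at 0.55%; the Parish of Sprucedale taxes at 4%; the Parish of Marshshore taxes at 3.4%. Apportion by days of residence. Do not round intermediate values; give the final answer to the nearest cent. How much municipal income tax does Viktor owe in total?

$4,925.26

Elmgrove Township, 1 Jan – 23 Mar 2008: 83 days → $156,500 × 0.55% × 83/366 = $195.1974
The Parish of Sprucedale, 24 Mar – 18 Nov 2008: 240 days → $156,500 × 4% × 240/366 = $4,104.9180
The Parish of Marshshore, 19 Nov – 31 Dec 2008: 43 days → $156,500 × 3.4% × 43/366 = $625.1448
Total = $4,925.2602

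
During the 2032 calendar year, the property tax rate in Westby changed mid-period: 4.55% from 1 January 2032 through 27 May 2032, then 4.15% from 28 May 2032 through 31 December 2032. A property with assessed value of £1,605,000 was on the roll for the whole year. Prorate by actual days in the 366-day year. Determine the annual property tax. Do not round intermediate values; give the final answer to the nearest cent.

£69,203.57

1 January – 27 May 2032: 148 days at 4.55% → £1,605,000 × 4.55% × 148/366 = £29,530.2459
28 May – 31 December 2032: 218 days at 4.15% → £1,605,000 × 4.15% × 218/366 = £39,673.3197
Total = £69,203.5656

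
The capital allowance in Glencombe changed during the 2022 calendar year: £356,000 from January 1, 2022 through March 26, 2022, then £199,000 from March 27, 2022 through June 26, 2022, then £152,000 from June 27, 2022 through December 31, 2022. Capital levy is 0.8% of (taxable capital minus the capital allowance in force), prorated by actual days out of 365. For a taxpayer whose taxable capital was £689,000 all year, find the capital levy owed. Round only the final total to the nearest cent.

January 1 – March 26, 2022: 85 days, exemption £356,000 → (£689,000 − £356,000) × 0.8% × 85/365 = £620.3836
March 27 – June 26, 2022: 92 days, exemption £199,000 → (£689,000 − £199,000) × 0.8% × 92/365 = £988.0548
June 27 – December 31, 2022: 188 days, exemption £152,000 → (£689,000 − £152,000) × 0.8% × 188/365 = £2,212.7342
Total = £3,821.1726

£3,821.17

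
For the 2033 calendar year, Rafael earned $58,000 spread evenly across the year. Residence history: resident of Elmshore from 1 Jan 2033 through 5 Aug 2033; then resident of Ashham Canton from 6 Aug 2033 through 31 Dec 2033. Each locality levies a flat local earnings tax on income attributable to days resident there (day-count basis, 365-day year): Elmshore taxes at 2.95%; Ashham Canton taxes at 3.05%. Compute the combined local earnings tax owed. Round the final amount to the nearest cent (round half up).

$1,734.52

Elmshore, 1 Jan – 5 Aug 2033: 217 days → $58,000 × 2.95% × 217/365 = $1,017.2247
Ashham Canton, 6 Aug – 31 Dec 2033: 148 days → $58,000 × 3.05% × 148/365 = $717.2932
Total = $1,734.5178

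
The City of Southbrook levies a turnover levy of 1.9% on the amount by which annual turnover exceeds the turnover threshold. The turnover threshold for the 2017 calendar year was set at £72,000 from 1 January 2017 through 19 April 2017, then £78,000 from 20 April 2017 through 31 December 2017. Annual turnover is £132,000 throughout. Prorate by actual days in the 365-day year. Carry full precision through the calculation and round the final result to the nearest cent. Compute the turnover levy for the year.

1 January – 19 April 2017: 109 days, exemption £72,000 → (£132,000 − £72,000) × 1.9% × 109/365 = £340.4384
20 April – 31 December 2017: 256 days, exemption £78,000 → (£132,000 − £78,000) × 1.9% × 256/365 = £719.6055
Total = £1,060.0438

£1,060.04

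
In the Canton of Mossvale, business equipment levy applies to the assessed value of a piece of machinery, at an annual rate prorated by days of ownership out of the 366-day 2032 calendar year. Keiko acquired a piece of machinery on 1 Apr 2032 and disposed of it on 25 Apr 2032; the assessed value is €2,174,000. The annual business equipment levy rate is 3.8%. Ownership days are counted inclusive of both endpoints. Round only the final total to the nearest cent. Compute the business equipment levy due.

€5,642.90

Days held (1 Apr – 25 Apr 2032): 25 out of 366
Tax = €2,174,000 × 3.8% × 25/366 = €5,642.8962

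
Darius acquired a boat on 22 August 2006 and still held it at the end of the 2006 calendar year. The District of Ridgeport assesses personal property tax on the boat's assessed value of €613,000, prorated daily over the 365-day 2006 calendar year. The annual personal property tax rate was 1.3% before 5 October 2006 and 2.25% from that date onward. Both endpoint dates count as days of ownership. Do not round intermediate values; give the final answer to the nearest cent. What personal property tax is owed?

€4,285.96

22 August – 4 October 2006: 44 days at 1.3% → €613,000 × 1.3% × 44/365 = €960.6466
5 October – 31 December 2006: 88 days at 2.25% → €613,000 × 2.25% × 88/365 = €3,325.3151
Total = €4,285.9616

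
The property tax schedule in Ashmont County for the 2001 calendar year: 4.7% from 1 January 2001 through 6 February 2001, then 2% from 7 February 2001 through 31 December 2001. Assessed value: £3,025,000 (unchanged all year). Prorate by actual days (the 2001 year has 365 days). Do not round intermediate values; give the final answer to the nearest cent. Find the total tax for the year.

£68,779.38

1 January – 6 February 2001: 37 days at 4.7% → £3,025,000 × 4.7% × 37/365 = £14,412.2603
7 February – 31 December 2001: 328 days at 2% → £3,025,000 × 2% × 328/365 = £54,367.1233
Total = £68,779.3836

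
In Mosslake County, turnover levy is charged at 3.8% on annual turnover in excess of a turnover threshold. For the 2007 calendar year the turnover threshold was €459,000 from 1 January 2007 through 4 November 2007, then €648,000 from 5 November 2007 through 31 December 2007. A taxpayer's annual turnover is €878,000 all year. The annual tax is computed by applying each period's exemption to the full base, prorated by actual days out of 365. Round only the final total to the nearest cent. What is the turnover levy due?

1 January – 4 November 2007: 308 days, exemption €459,000 → (€878,000 − €459,000) × 3.8% × 308/365 = €13,435.5507
5 November – 31 December 2007: 57 days, exemption €648,000 → (€878,000 − €648,000) × 3.8% × 57/365 = €1,364.8767
Total = €14,800.4274

€14,800.43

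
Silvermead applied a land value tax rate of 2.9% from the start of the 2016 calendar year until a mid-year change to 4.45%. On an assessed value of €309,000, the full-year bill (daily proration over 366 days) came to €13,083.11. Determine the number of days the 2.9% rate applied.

51 days

Let d = days at the first rate; then 366 − d days at the second rate.
€309,000 × [2.9%·d + 4.45%·(366−d)] / 366 = €13,083.11
Solving gives d = 51, so the new rate took effect on 21 Feb 2016.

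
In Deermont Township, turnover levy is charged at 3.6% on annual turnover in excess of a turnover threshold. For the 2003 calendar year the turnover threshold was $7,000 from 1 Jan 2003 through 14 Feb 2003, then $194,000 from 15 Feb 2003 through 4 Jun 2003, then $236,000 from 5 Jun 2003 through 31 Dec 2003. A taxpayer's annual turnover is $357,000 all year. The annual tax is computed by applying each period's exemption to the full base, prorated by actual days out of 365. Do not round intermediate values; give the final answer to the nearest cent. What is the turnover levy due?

1 Jan – 14 Feb 2003: 45 days, exemption $7,000 → ($357,000 − $7,000) × 3.6% × 45/365 = $1,553.4247
15 Feb – 4 Jun 2003: 110 days, exemption $194,000 → ($357,000 − $194,000) × 3.6% × 110/365 = $1,768.4384
5 Jun – 31 Dec 2003: 210 days, exemption $236,000 → ($357,000 − $236,000) × 3.6% × 210/365 = $2,506.1918
Total = $5,828.0548

$5,828.05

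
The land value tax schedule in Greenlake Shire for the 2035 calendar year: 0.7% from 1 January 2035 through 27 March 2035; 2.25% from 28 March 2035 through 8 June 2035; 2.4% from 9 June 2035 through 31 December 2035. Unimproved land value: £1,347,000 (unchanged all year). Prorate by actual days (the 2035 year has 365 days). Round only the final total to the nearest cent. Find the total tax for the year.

£26,528.52

1 January – 27 March 2035: 86 days at 0.7% → £1,347,000 × 0.7% × 86/365 = £2,221.6274
28 March – 8 June 2035: 73 days at 2.25% → £1,347,000 × 2.25% × 73/365 = £6,061.5000
9 June – 31 December 2035: 206 days at 2.4% → £1,347,000 × 2.4% × 206/365 = £18,245.3918
Total = £26,528.5192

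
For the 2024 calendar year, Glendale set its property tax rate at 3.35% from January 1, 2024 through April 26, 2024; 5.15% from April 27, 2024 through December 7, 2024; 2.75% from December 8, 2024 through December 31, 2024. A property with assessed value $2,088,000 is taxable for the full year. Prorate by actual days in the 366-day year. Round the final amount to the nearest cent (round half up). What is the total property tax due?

$92,231.41

January 1 – April 26, 2024: 117 days at 3.35% → $2,088,000 × 3.35% × 117/366 = $22,360.4262
April 27 – December 7, 2024: 225 days at 5.15% → $2,088,000 × 5.15% × 225/366 = $66,105.7377
December 8 – December 31, 2024: 24 days at 2.75% → $2,088,000 × 2.75% × 24/366 = $3,765.2459
Total = $92,231.4098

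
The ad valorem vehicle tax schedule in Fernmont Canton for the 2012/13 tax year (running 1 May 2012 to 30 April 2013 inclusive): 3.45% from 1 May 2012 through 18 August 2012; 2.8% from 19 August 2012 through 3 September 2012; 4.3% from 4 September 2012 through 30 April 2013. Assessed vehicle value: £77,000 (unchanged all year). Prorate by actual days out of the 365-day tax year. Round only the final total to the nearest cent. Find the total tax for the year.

1 May – 18 August 2012: 110 days at 3.45% → £77,000 × 3.45% × 110/365 = £800.5890
19 August – 3 September 2012: 16 days at 2.8% → £77,000 × 2.8% × 16/365 = £94.5096
4 September 2012 – 30 April 2013: 239 days at 4.3% → £77,000 × 4.3% × 239/365 = £2,168.0247
Total = £3,063.1233

£3,063.12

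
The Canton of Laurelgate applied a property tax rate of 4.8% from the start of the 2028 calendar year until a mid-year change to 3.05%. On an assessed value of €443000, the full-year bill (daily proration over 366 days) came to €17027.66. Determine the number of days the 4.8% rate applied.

Let d = days at the first rate; then 366 − d days at the second rate.
€443000 × [4.8%·d + 3.05%·(366−d)] / 366 = €17027.66
Solving gives d = 166, so the new rate took effect on 15 June 2028.

166 days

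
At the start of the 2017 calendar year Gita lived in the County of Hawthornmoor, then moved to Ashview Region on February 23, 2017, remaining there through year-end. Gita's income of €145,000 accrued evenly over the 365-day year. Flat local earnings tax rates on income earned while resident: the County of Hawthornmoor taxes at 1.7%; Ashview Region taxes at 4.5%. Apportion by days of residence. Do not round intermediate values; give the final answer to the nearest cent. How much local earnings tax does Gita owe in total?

€5,935.47

The County of Hawthornmoor, January 1 – February 22, 2017: 53 days → €145,000 × 1.7% × 53/365 = €357.9315
Ashview Region, February 23 – December 31, 2017: 312 days → €145,000 × 4.5% × 312/365 = €5,577.5342
Total = €5,935.4658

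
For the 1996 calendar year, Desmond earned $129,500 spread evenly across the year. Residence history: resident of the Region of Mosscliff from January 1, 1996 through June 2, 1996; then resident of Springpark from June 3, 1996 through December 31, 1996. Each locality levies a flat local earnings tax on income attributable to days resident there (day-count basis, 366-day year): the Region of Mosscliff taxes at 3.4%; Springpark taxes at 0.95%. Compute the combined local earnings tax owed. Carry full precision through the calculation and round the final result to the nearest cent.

The Region of Mosscliff, January 1 – June 2, 1996: 154 days → $129,500 × 3.4% × 154/366 = $1,852.6284
Springpark, June 3 – December 31, 1996: 212 days → $129,500 × 0.95% × 212/366 = $712.6038
Total = $2,565.2322

$2,565.23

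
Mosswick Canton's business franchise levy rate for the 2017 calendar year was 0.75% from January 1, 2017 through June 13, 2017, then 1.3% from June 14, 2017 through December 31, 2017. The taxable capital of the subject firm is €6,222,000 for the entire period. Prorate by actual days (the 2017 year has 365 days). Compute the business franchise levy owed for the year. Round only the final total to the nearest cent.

€65,509.99

January 1 – June 13, 2017: 164 days at 0.75% → €6,222,000 × 0.75% × 164/365 = €20,967.2877
June 14 – December 31, 2017: 201 days at 1.3% → €6,222,000 × 1.3% × 201/365 = €44,542.7014
Total = €65,509.9890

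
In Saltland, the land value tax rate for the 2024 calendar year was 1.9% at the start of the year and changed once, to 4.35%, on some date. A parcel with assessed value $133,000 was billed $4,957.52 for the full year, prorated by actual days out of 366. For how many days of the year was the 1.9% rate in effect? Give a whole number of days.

Let d = days at the first rate; then 366 − d days at the second rate.
$133,000 × [1.9%·d + 4.35%·(366−d)] / 366 = $4,957.52
Solving gives d = 93, so the new rate took effect on 3 April 2024.

93 days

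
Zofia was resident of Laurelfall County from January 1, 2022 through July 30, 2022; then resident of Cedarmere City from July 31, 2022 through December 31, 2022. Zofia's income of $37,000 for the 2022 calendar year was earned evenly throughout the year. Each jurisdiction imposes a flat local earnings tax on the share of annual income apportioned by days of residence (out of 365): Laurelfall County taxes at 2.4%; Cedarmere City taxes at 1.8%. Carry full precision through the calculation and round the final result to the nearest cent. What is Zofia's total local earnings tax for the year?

$794.33

Laurelfall County, January 1 – July 30, 2022: 211 days → $37,000 × 2.4% × 211/365 = $513.3370
Cedarmere City, July 31 – December 31, 2022: 154 days → $37,000 × 1.8% × 154/365 = $280.9973
Total = $794.3342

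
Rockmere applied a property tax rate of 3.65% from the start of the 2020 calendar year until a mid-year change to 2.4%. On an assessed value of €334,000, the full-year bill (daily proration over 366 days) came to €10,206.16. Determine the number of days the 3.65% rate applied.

192 days

Let d = days at the first rate; then 366 − d days at the second rate.
€334,000 × [3.65%·d + 2.4%·(366−d)] / 366 = €10,206.16
Solving gives d = 192, so the new rate took effect on 11 July 2020.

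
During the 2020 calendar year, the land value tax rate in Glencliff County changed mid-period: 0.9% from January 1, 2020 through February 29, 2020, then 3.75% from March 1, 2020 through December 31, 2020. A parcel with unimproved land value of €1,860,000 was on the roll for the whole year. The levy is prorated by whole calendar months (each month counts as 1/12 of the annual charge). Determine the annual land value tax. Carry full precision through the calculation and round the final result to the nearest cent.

€60,915.00

January 1 – February 29, 2020: 2 months at 0.9% → €1,860,000 × 0.9% × 2/12 = €2,790.0000
March 1 – December 31, 2020: 10 months at 3.75% → €1,860,000 × 3.75% × 10/12 = €58,125.0000
Total = €60,915.0000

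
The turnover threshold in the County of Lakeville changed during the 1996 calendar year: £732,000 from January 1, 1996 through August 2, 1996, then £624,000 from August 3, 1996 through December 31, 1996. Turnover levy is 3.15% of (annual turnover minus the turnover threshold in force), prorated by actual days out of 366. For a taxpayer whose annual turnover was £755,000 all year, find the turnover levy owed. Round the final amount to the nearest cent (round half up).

January 1 – August 2, 1996: 215 days, exemption £732,000 → (£755,000 − £732,000) × 3.15% × 215/366 = £425.5943
August 3 – December 31, 1996: 151 days, exemption £624,000 → (£755,000 − £624,000) × 3.15% × 151/366 = £1,702.4631
Total = £2,128.0574

£2,128.06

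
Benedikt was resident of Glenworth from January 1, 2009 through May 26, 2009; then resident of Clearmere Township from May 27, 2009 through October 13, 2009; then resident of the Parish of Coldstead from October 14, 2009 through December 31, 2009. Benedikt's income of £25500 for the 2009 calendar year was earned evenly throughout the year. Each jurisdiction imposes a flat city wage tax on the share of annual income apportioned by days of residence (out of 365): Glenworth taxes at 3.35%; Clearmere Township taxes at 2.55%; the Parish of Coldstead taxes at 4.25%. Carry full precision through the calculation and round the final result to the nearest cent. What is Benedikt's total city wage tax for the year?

Glenworth, January 1 – May 26, 2009: 146 days → £25500 × 3.35% × 146/365 = £341.7000
Clearmere Township, May 27 – October 13, 2009: 140 days → £25500 × 2.55% × 140/365 = £249.4110
The Parish of Coldstead, October 14 – December 31, 2009: 79 days → £25500 × 4.25% × 79/365 = £234.5651
Total = £825.6760

£825.68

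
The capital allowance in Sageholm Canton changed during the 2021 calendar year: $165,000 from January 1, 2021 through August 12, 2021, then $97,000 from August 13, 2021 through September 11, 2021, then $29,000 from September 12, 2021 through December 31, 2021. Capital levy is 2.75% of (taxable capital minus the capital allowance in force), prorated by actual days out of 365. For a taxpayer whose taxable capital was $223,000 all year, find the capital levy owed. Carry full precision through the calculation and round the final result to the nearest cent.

$2,886.07

January 1 – August 12, 2021: 224 days, exemption $165,000 → ($223,000 − $165,000) × 2.75% × 224/365 = $978.8493
August 13 – September 11, 2021: 30 days, exemption $97,000 → ($223,000 − $97,000) × 2.75% × 30/365 = $284.7945
September 12 – December 31, 2021: 111 days, exemption $29,000 → ($223,000 − $29,000) × 2.75% × 111/365 = $1,622.4247
Total = $2,886.0685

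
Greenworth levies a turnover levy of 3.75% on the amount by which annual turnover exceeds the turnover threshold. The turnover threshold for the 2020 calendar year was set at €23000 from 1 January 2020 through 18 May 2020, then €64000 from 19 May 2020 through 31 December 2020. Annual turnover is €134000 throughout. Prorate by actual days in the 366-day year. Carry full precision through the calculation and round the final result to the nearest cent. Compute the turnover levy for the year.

1 January – 18 May 2020: 139 days, exemption €23000 → (€134000 − €23000) × 3.75% × 139/366 = €1580.8402
19 May – 31 December 2020: 227 days, exemption €64000 → (€134000 − €64000) × 3.75% × 227/366 = €1628.0738
Total = €3208.9139

€3208.91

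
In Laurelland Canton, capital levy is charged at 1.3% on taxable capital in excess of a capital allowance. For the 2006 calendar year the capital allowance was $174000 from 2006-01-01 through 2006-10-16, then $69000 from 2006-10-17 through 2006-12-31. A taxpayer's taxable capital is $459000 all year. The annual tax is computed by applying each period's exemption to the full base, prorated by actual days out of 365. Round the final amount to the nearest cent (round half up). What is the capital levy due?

2006-01-01 to 2006-10-16: 289 days, exemption $174000 → ($459000 − $174000) × 1.3% × 289/365 = $2933.5479
2006-10-17 to 2006-12-31: 76 days, exemption $69000 → ($459000 − $69000) × 1.3% × 76/365 = $1055.6712
Total = $3989.2192

$3989.22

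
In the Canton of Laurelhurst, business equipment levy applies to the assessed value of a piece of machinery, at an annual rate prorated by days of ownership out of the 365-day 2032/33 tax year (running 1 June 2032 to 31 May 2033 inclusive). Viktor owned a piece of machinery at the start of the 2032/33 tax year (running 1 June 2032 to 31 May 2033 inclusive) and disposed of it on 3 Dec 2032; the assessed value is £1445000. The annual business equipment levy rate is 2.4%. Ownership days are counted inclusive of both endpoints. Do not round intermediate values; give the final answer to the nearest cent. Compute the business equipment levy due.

Days held (1 Jun – 3 Dec 2032): 186 out of 365
Tax = £1445000 × 2.4% × 186/365 = £17672.5479

£17672.55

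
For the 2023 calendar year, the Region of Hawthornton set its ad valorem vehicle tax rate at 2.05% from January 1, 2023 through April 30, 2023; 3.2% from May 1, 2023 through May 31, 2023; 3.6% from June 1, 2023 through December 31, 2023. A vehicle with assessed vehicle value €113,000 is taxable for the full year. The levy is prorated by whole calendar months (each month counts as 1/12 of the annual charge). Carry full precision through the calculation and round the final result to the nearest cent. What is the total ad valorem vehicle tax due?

January 1 – April 30, 2023: 4 months at 2.05% → €113,000 × 2.05% × 4/12 = €772.1667
May 1 – May 31, 2023: 1 month at 3.2% → €113,000 × 3.2% × 1/12 = €301.3333
June 1 – December 31, 2023: 7 months at 3.6% → €113,000 × 3.6% × 7/12 = €2,373.0000
Total = €3,446.5000

€3,446.50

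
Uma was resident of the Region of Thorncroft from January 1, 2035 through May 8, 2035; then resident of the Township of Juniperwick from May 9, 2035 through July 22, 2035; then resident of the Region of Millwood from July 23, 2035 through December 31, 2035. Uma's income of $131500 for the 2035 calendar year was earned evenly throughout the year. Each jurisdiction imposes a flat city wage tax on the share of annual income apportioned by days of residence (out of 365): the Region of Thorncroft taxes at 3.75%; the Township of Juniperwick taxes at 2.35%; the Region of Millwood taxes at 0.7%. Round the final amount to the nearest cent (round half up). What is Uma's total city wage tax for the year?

The Region of Thorncroft, January 1 – May 8, 2035: 128 days → $131500 × 3.75% × 128/365 = $1729.3151
The Township of Juniperwick, May 9 – July 22, 2035: 75 days → $131500 × 2.35% × 75/365 = $634.9829
The Region of Millwood, July 23 – December 31, 2035: 162 days → $131500 × 0.7% × 162/365 = $408.5507
Total = $2772.8486

$2772.85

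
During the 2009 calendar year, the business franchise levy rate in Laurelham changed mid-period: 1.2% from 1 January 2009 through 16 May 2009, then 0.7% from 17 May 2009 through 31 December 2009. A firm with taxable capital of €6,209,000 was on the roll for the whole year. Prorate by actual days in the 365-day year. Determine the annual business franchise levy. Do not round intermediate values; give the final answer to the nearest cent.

€55,030.45

1 January – 16 May 2009: 136 days at 1.2% → €6,209,000 × 1.2% × 136/365 = €27,761.8849
17 May – 31 December 2009: 229 days at 0.7% → €6,209,000 × 0.7% × 229/365 = €27,268.5671
Total = €55,030.4521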